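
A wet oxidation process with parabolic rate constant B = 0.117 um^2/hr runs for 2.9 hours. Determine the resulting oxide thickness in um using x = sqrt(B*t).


Step 1: Compute B*t = 0.117 * 2.9 = 0.3393
Step 2: x = sqrt(0.3393)
x = 0.582 um


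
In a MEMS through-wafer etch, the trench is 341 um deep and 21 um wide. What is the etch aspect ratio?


Step 1: AR = depth / width
Step 2: AR = 341 / 21
AR = 16.2


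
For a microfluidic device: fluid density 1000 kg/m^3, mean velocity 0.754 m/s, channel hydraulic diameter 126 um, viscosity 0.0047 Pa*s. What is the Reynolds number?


Step 1: Convert Dh to meters: Dh = 126e-6 m
Step 2: Re = rho * v * Dh / mu
Re = 1000 * 0.754 * 126e-6 / 0.0047
Re = 20.214


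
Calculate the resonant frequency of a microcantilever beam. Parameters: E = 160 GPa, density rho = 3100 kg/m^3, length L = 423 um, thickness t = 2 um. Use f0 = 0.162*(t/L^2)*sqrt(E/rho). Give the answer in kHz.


Step 1: Convert units to SI.
t_SI = 2e-6 m, L_SI = 423e-6 m
Step 2: Calculate sqrt(E/rho).
sqrt(160e9 / 3100) = 7184.21 m/s
Step 3: Compute f0.
f0 = 0.162 * 2e-6 / (423e-6)^2 * 7184.21 = 13009.0 Hz = 13.01 kHz


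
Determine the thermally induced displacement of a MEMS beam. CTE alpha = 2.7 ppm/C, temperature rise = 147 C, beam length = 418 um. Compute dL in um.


Step 1: Convert CTE: alpha = 2.7 ppm/C = 2.7e-6 /C
Step 2: dL = 2.7e-6 * 147 * 418
dL = 0.1659 um


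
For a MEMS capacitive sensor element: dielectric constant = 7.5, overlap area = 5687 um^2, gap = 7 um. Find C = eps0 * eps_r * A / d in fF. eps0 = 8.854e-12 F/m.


Step 1: Convert area to m^2: A = 5687e-12 m^2
Step 2: Convert gap to m: d = 7e-6 m
Step 3: C = eps0 * eps_r * A / d
C = 8.854e-12 * 7.5 * 5687e-12 / 7e-6
Step 4: Convert to fF (multiply by 1e15).
C = 53.95 fF


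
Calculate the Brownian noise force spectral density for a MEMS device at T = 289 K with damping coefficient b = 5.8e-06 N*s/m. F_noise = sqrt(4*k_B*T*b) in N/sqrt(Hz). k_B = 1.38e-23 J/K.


Step 1: Compute 4 * k_B * T * b
= 4 * 1.38e-23 * 289 * 5.8e-06
= 9.2526e-26 N^2/Hz
Step 2: F_noise = sqrt(9.2526e-26)
F_noise = 3.04e-13 N/sqrt(Hz)


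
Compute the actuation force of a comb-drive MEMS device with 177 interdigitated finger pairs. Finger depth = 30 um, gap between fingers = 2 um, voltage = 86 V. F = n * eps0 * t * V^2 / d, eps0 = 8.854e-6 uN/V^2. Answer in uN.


Step 1: Parameters: n=177, eps0=8.854e-6 uN/V^2, t=30 um, V=86 V, d=2 um
Step 2: V^2 = 7396
Step 3: F = 177 * 8.854e-6 * 30 * 7396 / 2
F = 173.861 uN


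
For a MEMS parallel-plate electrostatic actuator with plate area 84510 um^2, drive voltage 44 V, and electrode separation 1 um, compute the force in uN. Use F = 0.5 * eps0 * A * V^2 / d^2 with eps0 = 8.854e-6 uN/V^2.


Step 1: Identify parameters.
eps0 = 8.854e-6 uN/V^2, A = 84510 um^2, V = 44 V, d = 1 um
Step 2: Compute V^2 = 44^2 = 1936
Step 3: Compute d^2 = 1^2 = 1
Step 4: F = 0.5 * 8.854e-6 * 84510 * 1936 / 1
F = 724.307 uN


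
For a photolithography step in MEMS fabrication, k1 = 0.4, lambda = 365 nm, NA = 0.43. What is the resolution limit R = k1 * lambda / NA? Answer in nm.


Step 1: Identify values: k1 = 0.4, lambda = 365 nm, NA = 0.43
Step 2: R = k1 * lambda / NA
R = 0.4 * 365 / 0.43
R = 339.5 nm


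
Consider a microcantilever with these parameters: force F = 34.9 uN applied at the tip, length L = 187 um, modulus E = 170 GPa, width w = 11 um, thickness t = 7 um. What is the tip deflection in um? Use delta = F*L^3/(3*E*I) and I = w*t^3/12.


Step 1: Calculate the second moment of area.
I = w * t^3 / 12 = 11 * 7^3 / 12 = 314.4167 um^4
Step 2: Convert E to consistent units (1 GPa = 1000 uN/um^2).
E = 170 GPa = 170000 uN/um^2
Step 3: Calculate tip deflection.
delta = F * L^3 / (3 * E * I)
delta = 34.9 * 187^3 / (3 * 170000 * 314.4167)
delta = 1.4232 um


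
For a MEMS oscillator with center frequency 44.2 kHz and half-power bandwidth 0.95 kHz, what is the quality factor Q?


Step 1: Q = f0 / bandwidth
Step 2: Q = 44.2 / 0.95
Q = 46.5


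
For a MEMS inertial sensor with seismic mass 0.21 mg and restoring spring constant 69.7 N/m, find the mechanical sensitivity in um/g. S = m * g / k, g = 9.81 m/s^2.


Step 1: Convert mass: m = 0.21 mg = 2.10e-07 kg
Step 2: S = m * g / k = 2.10e-07 * 9.81 / 69.7
Step 3: S = 2.96e-08 m/g
Step 4: Convert to um/g: S = 0.03 um/g


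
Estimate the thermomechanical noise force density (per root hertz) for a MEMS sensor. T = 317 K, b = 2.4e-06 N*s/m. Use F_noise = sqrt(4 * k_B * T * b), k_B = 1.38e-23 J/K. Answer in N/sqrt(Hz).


Step 1: Compute 4 * k_B * T * b
= 4 * 1.38e-23 * 317 * 2.4e-06
= 4.1996e-26 N^2/Hz
Step 2: F_noise = sqrt(4.1996e-26)
F_noise = 2.05e-13 N/sqrt(Hz)


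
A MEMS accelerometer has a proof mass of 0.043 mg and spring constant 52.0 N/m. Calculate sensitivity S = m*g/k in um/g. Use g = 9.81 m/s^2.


Step 1: Convert mass: m = 0.043 mg = 4.30e-08 kg
Step 2: S = m * g / k = 4.30e-08 * 9.81 / 52.0
Step 3: S = 8.11e-09 m/g
Step 4: Convert to um/g: S = 0.008 um/g


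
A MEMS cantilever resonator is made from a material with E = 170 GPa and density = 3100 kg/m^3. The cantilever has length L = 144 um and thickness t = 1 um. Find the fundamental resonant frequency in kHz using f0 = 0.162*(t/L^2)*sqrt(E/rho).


Step 1: Convert units to SI.
t_SI = 1e-6 m, L_SI = 144e-6 m
Step 2: Calculate sqrt(E/rho).
sqrt(170e9 / 3100) = 7405.32 m/s
Step 3: Compute f0.
f0 = 0.162 * 1e-6 / (144e-6)^2 * 7405.32 = 57854.1 Hz = 57.85 kHz


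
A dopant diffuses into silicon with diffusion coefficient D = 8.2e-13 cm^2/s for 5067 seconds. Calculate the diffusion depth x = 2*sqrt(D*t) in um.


Step 1: Compute D*t = 8.2e-13 * 5067 = 4.15494e-09 cm^2
Step 2: sqrt(D*t) = 6.44588e-05 cm
Step 3: x = 2 * 6.44588e-05 cm = 1.289176e-04 cm
Step 4: Convert to um (1 cm = 1e4 um): x = 1.289 um


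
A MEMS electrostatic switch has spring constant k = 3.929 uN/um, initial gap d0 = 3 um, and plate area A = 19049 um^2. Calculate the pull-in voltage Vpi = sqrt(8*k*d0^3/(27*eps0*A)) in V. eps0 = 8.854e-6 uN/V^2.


Step 1: Compute numerator: 8 * k * d0^3 = 8 * 3.929 * 3^3 = 848.664
Step 2: Compute denominator: 27 * eps0 * A = 27 * 8.854e-6 * 19049 = 4.553816
Step 3: Vpi = sqrt(848.664 / 4.553816)
Vpi = 13.65 V


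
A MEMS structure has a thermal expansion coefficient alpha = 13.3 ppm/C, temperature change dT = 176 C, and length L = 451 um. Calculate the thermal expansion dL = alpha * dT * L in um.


Step 1: Convert CTE: alpha = 13.3 ppm/C = 13.3e-6 /C
Step 2: dL = 13.3e-6 * 176 * 451
dL = 1.0557 um


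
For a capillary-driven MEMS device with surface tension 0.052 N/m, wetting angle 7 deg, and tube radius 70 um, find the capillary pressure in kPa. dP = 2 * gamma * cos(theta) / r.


Step 1: cos(7 deg) = 0.9925
Step 2: Convert r to m: r = 70e-6 m
Step 3: dP = 2 * 0.052 * 0.9925 / 70e-6 = 1474.6 Pa
Step 4: Convert Pa to kPa (divide by 1000).
dP = 1.47 kPa


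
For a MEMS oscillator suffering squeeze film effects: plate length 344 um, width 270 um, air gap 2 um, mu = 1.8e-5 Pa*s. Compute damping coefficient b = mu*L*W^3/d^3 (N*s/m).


Step 1: Convert to SI.
L = 344e-6 m, W = 270e-6 m, d = 2e-6 m
Step 2: W^3 = (270e-6)^3 = 1.97e-11 m^3
Step 3: d^3 = (2e-6)^3 = 8.00e-18 m^3
Step 4: b = 1.8e-5 * 344e-6 * 1.97e-11 / 8.00e-18
b = 1.52e-02 N*s/m


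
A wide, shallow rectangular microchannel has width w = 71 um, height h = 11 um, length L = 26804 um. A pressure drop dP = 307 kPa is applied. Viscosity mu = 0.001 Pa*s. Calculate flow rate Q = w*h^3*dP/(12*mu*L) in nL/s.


Step 1: Convert all dimensions to SI (meters).
w = 71e-6 m, h = 11e-6 m, L = 26804e-6 m, dP = 307e3 Pa
Step 2: Q = w * h^3 * dP / (12 * mu * L)
Q = 71e-6 * (11e-6)^3 * 307e3 / (12 * 0.001 * 26804e-6) = 9.019738e-11 m^3/s
Step 3: Convert Q from m^3/s to nL/s (1 m^3 = 1e12 nL, so multiply by 1e12).
Q = 90.197 nL/s


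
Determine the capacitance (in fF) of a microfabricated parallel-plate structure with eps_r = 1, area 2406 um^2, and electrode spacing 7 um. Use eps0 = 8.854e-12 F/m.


Step 1: Convert area to m^2: A = 2406e-12 m^2
Step 2: Convert gap to m: d = 7e-6 m
Step 3: C = eps0 * eps_r * A / d
C = 8.854e-12 * 1 * 2406e-12 / 7e-6
Step 4: Convert to fF (multiply by 1e15).
C = 3.04 fF


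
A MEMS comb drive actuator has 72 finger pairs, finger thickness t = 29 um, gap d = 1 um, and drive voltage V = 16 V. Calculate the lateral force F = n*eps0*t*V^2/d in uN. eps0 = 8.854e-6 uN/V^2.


Step 1: Parameters: n=72, eps0=8.854e-6 uN/V^2, t=29 um, V=16 V, d=1 um
Step 2: V^2 = 256
Step 3: F = 72 * 8.854e-6 * 29 * 256 / 1
F = 4.733 uN


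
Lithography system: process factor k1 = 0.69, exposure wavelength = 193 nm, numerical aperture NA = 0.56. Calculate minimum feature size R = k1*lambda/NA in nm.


Step 1: Identify values: k1 = 0.69, lambda = 193 nm, NA = 0.56
Step 2: R = k1 * lambda / NA
R = 0.69 * 193 / 0.56
R = 237.8 nm


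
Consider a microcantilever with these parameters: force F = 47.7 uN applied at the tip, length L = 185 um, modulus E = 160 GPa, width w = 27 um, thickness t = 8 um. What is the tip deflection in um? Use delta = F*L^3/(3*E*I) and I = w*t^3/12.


Step 1: Calculate the second moment of area.
I = w * t^3 / 12 = 27 * 8^3 / 12 = 1152.0 um^4
Step 2: Convert E to consistent units (1 GPa = 1000 uN/um^2).
E = 160 GPa = 160000 uN/um^2
Step 3: Calculate tip deflection.
delta = F * L^3 / (3 * E * I)
delta = 47.7 * 185^3 / (3 * 160000 * 1152.0)
delta = 0.5462 um


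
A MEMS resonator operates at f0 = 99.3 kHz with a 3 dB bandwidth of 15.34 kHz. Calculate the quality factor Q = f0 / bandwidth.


Step 1: Q = f0 / bandwidth
Step 2: Q = 99.3 / 15.34
Q = 6.5


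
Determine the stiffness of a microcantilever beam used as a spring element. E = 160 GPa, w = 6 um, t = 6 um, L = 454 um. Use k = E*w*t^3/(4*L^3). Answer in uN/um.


Step 1: Convert E to consistent units (1 GPa = 1000 uN/um^2).
E = 160 GPa = 160000 uN/um^2
Step 2: Compute t^3 = 6^3 = 216
Step 3: Compute L^3 = 454^3 = 93576664
Step 4: k = 160000 * 6 * 216 / (4 * 93576664)
k = 0.554 uN/um


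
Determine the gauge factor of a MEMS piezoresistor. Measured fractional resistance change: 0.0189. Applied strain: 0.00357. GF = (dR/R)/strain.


Step 1: Identify values.
dR/R = 0.0189, strain = 0.00357
Step 2: GF = (dR/R) / strain = 0.0189 / 0.00357
GF = 5.3


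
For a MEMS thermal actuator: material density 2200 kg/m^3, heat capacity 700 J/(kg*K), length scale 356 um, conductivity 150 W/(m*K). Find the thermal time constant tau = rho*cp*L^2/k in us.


Step 1: Convert L to m: L = 356e-6 m
Step 2: L^2 = (356e-6)^2 = 1.26736e-07 m^2
Step 3: tau = 2200 * 700 * 1.26736e-07 / 150 = 1.30115627e-03 s
Step 4: Convert to microseconds (multiply by 1e6).
tau = 1301.156 us


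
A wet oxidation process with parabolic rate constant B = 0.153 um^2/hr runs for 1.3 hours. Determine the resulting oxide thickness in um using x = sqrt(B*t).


Step 1: Compute B*t = 0.153 * 1.3 = 0.1989
Step 2: x = sqrt(0.1989)
x = 0.446 um


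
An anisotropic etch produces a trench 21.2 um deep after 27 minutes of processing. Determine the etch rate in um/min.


Step 1: Etch rate = depth / time
Step 2: rate = 21.2 / 27
rate = 0.785 um/min


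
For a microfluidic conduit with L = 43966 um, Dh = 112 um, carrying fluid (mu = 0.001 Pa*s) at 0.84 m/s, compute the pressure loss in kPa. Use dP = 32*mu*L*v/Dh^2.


Step 1: Convert to SI: L = 43966e-6 m, Dh = 112e-6 m
Step 2: dP = 32 * 0.001 * 43966e-6 * 0.84 / (112e-6)^2
Step 3: dP = 94212.86 Pa
Step 4: Convert to kPa: dP = 94.21 kPa


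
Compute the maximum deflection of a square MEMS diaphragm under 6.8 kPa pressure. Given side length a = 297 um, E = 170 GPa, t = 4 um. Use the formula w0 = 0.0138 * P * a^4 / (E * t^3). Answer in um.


Step 1: Convert pressure to compatible units (E is in GPa, so P in GPa).
P = 6.8 kPa = 6.8e-6 GPa
Step 2: Compute numerator: 0.0138 * P * a^4.
a^4 = 297^4 = 7780827681
numerator = 0.0138 * 6.8e-6 * 7780827681 = 7.3015e+02
Step 3: Compute denominator: E * t^3 = 170 * 4^3 = 10880
Step 4: w0 = numerator / denominator = 7.3015e+02 / 10880 = 0.0671 um


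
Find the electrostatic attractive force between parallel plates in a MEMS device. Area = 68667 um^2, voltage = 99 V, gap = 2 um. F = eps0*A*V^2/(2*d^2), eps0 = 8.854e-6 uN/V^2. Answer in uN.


Step 1: Identify parameters.
eps0 = 8.854e-6 uN/V^2, A = 68667 um^2, V = 99 V, d = 2 um
Step 2: Compute V^2 = 99^2 = 9801
Step 3: Compute d^2 = 2^2 = 4
Step 4: F = 0.5 * 8.854e-6 * 68667 * 9801 / 4
F = 744.849 uN


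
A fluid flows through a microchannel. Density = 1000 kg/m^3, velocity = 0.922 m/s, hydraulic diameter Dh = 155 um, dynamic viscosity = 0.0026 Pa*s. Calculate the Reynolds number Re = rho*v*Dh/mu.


Step 1: Convert Dh to meters: Dh = 155e-6 m
Step 2: Re = rho * v * Dh / mu
Re = 1000 * 0.922 * 155e-6 / 0.0026
Re = 54.965


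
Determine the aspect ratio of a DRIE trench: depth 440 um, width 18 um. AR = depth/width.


Step 1: AR = depth / width
Step 2: AR = 440 / 18
AR = 24.4


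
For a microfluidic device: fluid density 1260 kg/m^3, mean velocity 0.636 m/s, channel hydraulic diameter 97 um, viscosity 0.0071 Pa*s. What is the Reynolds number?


Step 1: Convert Dh to meters: Dh = 97e-6 m
Step 2: Re = rho * v * Dh / mu
Re = 1260 * 0.636 * 97e-6 / 0.0071
Re = 10.948


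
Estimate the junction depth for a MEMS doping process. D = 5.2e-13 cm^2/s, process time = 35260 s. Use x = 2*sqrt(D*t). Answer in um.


Step 1: Compute D*t = 5.2e-13 * 35260 = 1.83352e-08 cm^2
Step 2: sqrt(D*t) = 1.35408e-04 cm
Step 3: x = 2 * 1.35408e-04 cm = 2.70816e-04 cm
Step 4: Convert to um (1 cm = 1e4 um): x = 2.708 um


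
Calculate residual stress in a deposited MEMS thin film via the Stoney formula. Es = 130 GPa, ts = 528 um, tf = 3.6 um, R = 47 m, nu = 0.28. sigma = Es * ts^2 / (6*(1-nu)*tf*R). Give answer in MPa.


Step 1: Compute numerator: Es * ts^2 = 130 * 528^2 = 36241920 (GPa*um^2)
Step 2: Compute denominator (R in um): 6*(1-nu)*tf*R = 6*0.72*3.6*47e6 = 730944000.0 (um^2)
Step 3: sigma (GPa) = 36241920 / 730944000.0 = 4.9582e-02 GPa
Step 4: Convert to MPa (x1000): sigma = 49.6 MPa


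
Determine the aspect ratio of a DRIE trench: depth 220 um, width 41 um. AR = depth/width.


Step 1: AR = depth / width
Step 2: AR = 220 / 41
AR = 5.4


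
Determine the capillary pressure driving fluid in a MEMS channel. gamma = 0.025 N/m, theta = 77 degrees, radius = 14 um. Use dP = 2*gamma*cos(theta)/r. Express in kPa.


Step 1: cos(77 deg) = 0.225
Step 2: Convert r to m: r = 14e-6 m
Step 3: dP = 2 * 0.025 * 0.225 / 14e-6 = 803.6 Pa
Step 4: Convert Pa to kPa (divide by 1000).
dP = 0.8 kPa


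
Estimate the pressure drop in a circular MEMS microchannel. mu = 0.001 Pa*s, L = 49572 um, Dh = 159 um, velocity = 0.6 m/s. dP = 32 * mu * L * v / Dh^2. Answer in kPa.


Step 1: Convert to SI: L = 49572e-6 m, Dh = 159e-6 m
Step 2: dP = 32 * 0.001 * 49572e-6 * 0.6 / (159e-6)^2
Step 3: dP = 37648.13 Pa
Step 4: Convert to kPa: dP = 37.65 kPa


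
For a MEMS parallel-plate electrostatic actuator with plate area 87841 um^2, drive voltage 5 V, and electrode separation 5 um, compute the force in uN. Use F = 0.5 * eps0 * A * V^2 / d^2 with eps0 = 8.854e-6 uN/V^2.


Step 1: Identify parameters.
eps0 = 8.854e-6 uN/V^2, A = 87841 um^2, V = 5 V, d = 5 um
Step 2: Compute V^2 = 5^2 = 25
Step 3: Compute d^2 = 5^2 = 25
Step 4: F = 0.5 * 8.854e-6 * 87841 * 25 / 25
F = 0.389 uN


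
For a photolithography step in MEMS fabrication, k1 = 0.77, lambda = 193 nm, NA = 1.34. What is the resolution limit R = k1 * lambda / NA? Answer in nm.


Step 1: Identify values: k1 = 0.77, lambda = 193 nm, NA = 1.34
Step 2: R = k1 * lambda / NA
R = 0.77 * 193 / 1.34
R = 110.9 nm


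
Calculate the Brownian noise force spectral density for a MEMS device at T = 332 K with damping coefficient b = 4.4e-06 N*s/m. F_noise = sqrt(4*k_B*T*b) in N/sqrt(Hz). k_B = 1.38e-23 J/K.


Step 1: Compute 4 * k_B * T * b
= 4 * 1.38e-23 * 332 * 4.4e-06
= 8.0636e-26 N^2/Hz
Step 2: F_noise = sqrt(8.0636e-26)
F_noise = 2.84e-13 N/sqrt(Hz)


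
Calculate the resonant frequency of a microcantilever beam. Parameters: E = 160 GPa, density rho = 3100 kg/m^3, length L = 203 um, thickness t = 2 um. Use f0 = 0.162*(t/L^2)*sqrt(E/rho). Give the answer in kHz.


Step 1: Convert units to SI.
t_SI = 2e-6 m, L_SI = 203e-6 m
Step 2: Calculate sqrt(E/rho).
sqrt(160e9 / 3100) = 7184.21 m/s
Step 3: Compute f0.
f0 = 0.162 * 2e-6 / (203e-6)^2 * 7184.21 = 56484.8 Hz = 56.48 kHz


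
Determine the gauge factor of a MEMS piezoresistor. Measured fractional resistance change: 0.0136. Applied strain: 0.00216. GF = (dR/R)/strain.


Step 1: Identify values.
dR/R = 0.0136, strain = 0.00216
Step 2: GF = (dR/R) / strain = 0.0136 / 0.00216
GF = 6.3


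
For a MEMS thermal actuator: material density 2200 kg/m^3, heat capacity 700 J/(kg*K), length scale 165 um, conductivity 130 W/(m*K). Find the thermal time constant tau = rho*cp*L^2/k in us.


Step 1: Convert L to m: L = 165e-6 m
Step 2: L^2 = (165e-6)^2 = 2.7225e-08 m^2
Step 3: tau = 2200 * 700 * 2.7225e-08 / 130 = 3.2251154e-04 s
Step 4: Convert to microseconds (multiply by 1e6).
tau = 322.512 us


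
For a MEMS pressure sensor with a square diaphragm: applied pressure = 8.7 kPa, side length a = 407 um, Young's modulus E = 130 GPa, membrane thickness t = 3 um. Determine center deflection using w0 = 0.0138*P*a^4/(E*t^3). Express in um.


Step 1: Convert pressure to compatible units (E is in GPa, so P in GPa).
P = 8.7 kPa = 8.7e-6 GPa
Step 2: Compute numerator: 0.0138 * P * a^4.
a^4 = 407^4 = 27439591201
numerator = 0.0138 * 8.7e-6 * 27439591201 = 3.2944e+03
Step 3: Compute denominator: E * t^3 = 130 * 3^3 = 3510
Step 4: w0 = numerator / denominator = 3.2944e+03 / 3510 = 0.9386 um


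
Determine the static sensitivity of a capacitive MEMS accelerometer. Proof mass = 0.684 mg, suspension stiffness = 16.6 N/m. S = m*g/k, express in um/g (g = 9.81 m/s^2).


Step 1: Convert mass: m = 0.684 mg = 6.84e-07 kg
Step 2: S = m * g / k = 6.84e-07 * 9.81 / 16.6
Step 3: S = 4.04e-07 m/g
Step 4: Convert to um/g: S = 0.404 um/g


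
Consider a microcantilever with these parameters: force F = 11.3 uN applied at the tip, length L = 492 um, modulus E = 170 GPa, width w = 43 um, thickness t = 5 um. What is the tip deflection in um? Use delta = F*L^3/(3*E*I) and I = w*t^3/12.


Step 1: Calculate the second moment of area.
I = w * t^3 / 12 = 43 * 5^3 / 12 = 447.9167 um^4
Step 2: Convert E to consistent units (1 GPa = 1000 uN/um^2).
E = 170 GPa = 170000 uN/um^2
Step 3: Calculate tip deflection.
delta = F * L^3 / (3 * E * I)
delta = 11.3 * 492^3 / (3 * 170000 * 447.9167)
delta = 5.8912 um


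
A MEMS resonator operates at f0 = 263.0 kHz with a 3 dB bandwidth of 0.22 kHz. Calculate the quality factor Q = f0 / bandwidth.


Step 1: Q = f0 / bandwidth
Step 2: Q = 263.0 / 0.22
Q = 1195.5


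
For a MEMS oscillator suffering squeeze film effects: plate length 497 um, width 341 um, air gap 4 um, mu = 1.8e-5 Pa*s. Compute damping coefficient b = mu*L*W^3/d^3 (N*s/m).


Step 1: Convert to SI.
L = 497e-6 m, W = 341e-6 m, d = 4e-6 m
Step 2: W^3 = (341e-6)^3 = 3.97e-11 m^3
Step 3: d^3 = (4e-6)^3 = 6.40e-17 m^3
Step 4: b = 1.8e-5 * 497e-6 * 3.97e-11 / 6.40e-17
b = 5.54e-03 N*s/m


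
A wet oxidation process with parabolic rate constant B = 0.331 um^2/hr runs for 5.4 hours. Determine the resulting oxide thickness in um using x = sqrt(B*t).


Step 1: Compute B*t = 0.331 * 5.4 = 1.7874
Step 2: x = sqrt(1.7874)
x = 1.337 um


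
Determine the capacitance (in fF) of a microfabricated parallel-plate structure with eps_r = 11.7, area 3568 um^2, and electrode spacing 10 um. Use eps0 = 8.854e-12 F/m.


Step 1: Convert area to m^2: A = 3568e-12 m^2
Step 2: Convert gap to m: d = 10e-6 m
Step 3: C = eps0 * eps_r * A / d
C = 8.854e-12 * 11.7 * 3568e-12 / 10e-6
Step 4: Convert to fF (multiply by 1e15).
C = 36.96 fF


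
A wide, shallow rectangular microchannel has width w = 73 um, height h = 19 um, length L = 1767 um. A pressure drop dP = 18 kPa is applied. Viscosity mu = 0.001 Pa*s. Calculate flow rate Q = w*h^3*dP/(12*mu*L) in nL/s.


Step 1: Convert all dimensions to SI (meters).
w = 73e-6 m, h = 19e-6 m, L = 1767e-6 m, dP = 18e3 Pa
Step 2: Q = w * h^3 * dP / (12 * mu * L)
Q = 73e-6 * (19e-6)^3 * 18e3 / (12 * 0.001 * 1767e-6) = 4.2504839e-10 m^3/s
Step 3: Convert Q from m^3/s to nL/s (1 m^3 = 1e12 nL, so multiply by 1e12).
Q = 425.048 nL/s


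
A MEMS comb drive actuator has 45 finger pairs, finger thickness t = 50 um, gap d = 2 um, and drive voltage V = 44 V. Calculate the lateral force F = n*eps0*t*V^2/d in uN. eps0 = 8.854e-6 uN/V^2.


Step 1: Parameters: n=45, eps0=8.854e-6 uN/V^2, t=50 um, V=44 V, d=2 um
Step 2: V^2 = 1936
Step 3: F = 45 * 8.854e-6 * 50 * 1936 / 2
F = 19.284 uN


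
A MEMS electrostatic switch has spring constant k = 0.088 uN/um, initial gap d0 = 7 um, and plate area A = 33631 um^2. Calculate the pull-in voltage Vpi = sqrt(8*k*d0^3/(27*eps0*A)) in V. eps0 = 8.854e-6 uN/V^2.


Step 1: Compute numerator: 8 * k * d0^3 = 8 * 0.088 * 7^3 = 241.472
Step 2: Compute denominator: 27 * eps0 * A = 27 * 8.854e-6 * 33631 = 8.03976
Step 3: Vpi = sqrt(241.472 / 8.03976)
Vpi = 5.48 V


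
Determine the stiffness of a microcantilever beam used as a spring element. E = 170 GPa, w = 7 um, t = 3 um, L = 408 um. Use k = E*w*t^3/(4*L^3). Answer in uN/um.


Step 1: Convert E to consistent units (1 GPa = 1000 uN/um^2).
E = 170 GPa = 170000 uN/um^2
Step 2: Compute t^3 = 3^3 = 27
Step 3: Compute L^3 = 408^3 = 67917312
Step 4: k = 170000 * 7 * 27 / (4 * 67917312)
k = 0.1183 uN/um


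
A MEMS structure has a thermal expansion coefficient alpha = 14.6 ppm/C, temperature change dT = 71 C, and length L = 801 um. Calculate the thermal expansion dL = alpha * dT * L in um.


Step 1: Convert CTE: alpha = 14.6 ppm/C = 14.6e-6 /C
Step 2: dL = 14.6e-6 * 71 * 801
dL = 0.8303 um


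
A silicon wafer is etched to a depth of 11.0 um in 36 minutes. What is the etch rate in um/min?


Step 1: Etch rate = depth / time
Step 2: rate = 11.0 / 36
rate = 0.306 um/min


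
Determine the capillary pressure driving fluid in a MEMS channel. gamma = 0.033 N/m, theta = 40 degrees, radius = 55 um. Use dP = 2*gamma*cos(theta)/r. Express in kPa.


Step 1: cos(40 deg) = 0.766
Step 2: Convert r to m: r = 55e-6 m
Step 3: dP = 2 * 0.033 * 0.766 / 55e-6 = 919.2 Pa
Step 4: Convert Pa to kPa (divide by 1000).
dP = 0.92 kPa


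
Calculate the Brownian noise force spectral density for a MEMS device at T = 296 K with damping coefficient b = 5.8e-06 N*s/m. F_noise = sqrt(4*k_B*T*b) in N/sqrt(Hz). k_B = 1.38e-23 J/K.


Step 1: Compute 4 * k_B * T * b
= 4 * 1.38e-23 * 296 * 5.8e-06
= 9.4767e-26 N^2/Hz
Step 2: F_noise = sqrt(9.4767e-26)
F_noise = 3.08e-13 N/sqrt(Hz)


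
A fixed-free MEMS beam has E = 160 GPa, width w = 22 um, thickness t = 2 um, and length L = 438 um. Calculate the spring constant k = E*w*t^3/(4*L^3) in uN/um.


Step 1: Convert E to consistent units (1 GPa = 1000 uN/um^2).
E = 160 GPa = 160000 uN/um^2
Step 2: Compute t^3 = 2^3 = 8
Step 3: Compute L^3 = 438^3 = 84027672
Step 4: k = 160000 * 22 * 8 / (4 * 84027672)
k = 0.0838 uN/um


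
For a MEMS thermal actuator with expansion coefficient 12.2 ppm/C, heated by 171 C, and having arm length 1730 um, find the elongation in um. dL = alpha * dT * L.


Step 1: Convert CTE: alpha = 12.2 ppm/C = 12.2e-6 /C
Step 2: dL = 12.2e-6 * 171 * 1730
dL = 3.6091 um


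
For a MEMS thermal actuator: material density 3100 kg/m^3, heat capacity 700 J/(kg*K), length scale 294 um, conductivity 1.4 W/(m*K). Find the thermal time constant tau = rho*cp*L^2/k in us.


Step 1: Convert L to m: L = 294e-6 m
Step 2: L^2 = (294e-6)^2 = 8.6436e-08 m^2
Step 3: tau = 3100 * 700 * 8.6436e-08 / 1.4 = 1.339758e-01 s
Step 4: Convert to microseconds (multiply by 1e6).
tau = 133975.8 us


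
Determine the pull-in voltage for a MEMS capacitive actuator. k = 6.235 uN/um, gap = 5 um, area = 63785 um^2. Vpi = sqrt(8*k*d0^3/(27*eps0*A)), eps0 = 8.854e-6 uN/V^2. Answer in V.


Step 1: Compute numerator: 8 * k * d0^3 = 8 * 6.235 * 5^3 = 6235.0
Step 2: Compute denominator: 27 * eps0 * A = 27 * 8.854e-6 * 63785 = 15.248315
Step 3: Vpi = sqrt(6235.0 / 15.248315)
Vpi = 20.22 V


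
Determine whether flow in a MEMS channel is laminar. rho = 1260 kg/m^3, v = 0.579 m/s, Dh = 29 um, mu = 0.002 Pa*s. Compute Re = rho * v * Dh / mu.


Step 1: Convert Dh to meters: Dh = 29e-6 m
Step 2: Re = rho * v * Dh / mu
Re = 1260 * 0.579 * 29e-6 / 0.002
Re = 10.578
Since Re = 10.578 is below ~2300, the flow is laminar.


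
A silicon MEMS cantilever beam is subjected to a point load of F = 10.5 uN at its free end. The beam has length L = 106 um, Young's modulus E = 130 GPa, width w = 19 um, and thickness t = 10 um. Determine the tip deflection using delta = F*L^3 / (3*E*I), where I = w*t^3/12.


Step 1: Calculate the second moment of area.
I = w * t^3 / 12 = 19 * 10^3 / 12 = 1583.3333 um^4
Step 2: Convert E to consistent units (1 GPa = 1000 uN/um^2).
E = 130 GPa = 130000 uN/um^2
Step 3: Calculate tip deflection.
delta = F * L^3 / (3 * E * I)
delta = 10.5 * 106^3 / (3 * 130000 * 1583.3333)
delta = 0.0203 um


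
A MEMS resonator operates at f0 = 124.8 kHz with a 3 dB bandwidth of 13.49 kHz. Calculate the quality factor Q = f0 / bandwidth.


Step 1: Q = f0 / bandwidth
Step 2: Q = 124.8 / 13.49
Q = 9.3


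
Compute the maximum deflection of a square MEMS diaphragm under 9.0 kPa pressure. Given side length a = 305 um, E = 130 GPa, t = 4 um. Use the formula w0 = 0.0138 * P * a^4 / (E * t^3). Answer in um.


Step 1: Convert pressure to compatible units (E is in GPa, so P in GPa).
P = 9.0 kPa = 9.0e-6 GPa
Step 2: Compute numerator: 0.0138 * P * a^4.
a^4 = 305^4 = 8653650625
numerator = 0.0138 * 9.0e-6 * 8653650625 = 1.07478e+03
Step 3: Compute denominator: E * t^3 = 130 * 4^3 = 8320
Step 4: w0 = numerator / denominator = 1.07478e+03 / 8320 = 0.1292 um


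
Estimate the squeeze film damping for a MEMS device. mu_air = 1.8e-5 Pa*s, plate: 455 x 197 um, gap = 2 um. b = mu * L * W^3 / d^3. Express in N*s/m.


Step 1: Convert to SI.
L = 455e-6 m, W = 197e-6 m, d = 2e-6 m
Step 2: W^3 = (197e-6)^3 = 7.65e-12 m^3
Step 3: d^3 = (2e-6)^3 = 8.00e-18 m^3
Step 4: b = 1.8e-5 * 455e-6 * 7.65e-12 / 8.00e-18
b = 7.83e-03 N*s/m


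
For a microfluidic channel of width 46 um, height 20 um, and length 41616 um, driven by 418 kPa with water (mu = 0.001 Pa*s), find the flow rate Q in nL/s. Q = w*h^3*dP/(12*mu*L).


Step 1: Convert all dimensions to SI (meters).
w = 46e-6 m, h = 20e-6 m, L = 41616e-6 m, dP = 418e3 Pa
Step 2: Q = w * h^3 * dP / (12 * mu * L)
Q = 46e-6 * (20e-6)^3 * 418e3 / (12 * 0.001 * 41616e-6) = 3.0802256e-10 m^3/s
Step 3: Convert Q from m^3/s to nL/s (1 m^3 = 1e12 nL, so multiply by 1e12).
Q = 308.023 nL/s


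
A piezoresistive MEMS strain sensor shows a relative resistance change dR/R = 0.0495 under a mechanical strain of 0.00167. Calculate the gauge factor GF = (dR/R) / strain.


Step 1: Identify values.
dR/R = 0.0495, strain = 0.00167
Step 2: GF = (dR/R) / strain = 0.0495 / 0.00167
GF = 29.6


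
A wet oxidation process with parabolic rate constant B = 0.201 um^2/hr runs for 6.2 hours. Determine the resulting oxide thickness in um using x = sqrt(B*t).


Step 1: Compute B*t = 0.201 * 6.2 = 1.2462
Step 2: x = sqrt(1.2462)
x = 1.116 um


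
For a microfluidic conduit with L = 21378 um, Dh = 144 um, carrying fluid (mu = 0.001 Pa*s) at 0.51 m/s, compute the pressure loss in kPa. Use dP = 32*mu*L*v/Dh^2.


Step 1: Convert to SI: L = 21378e-6 m, Dh = 144e-6 m
Step 2: dP = 32 * 0.001 * 21378e-6 * 0.51 / (144e-6)^2
Step 3: dP = 16825.28 Pa
Step 4: Convert to kPa: dP = 16.83 kPa


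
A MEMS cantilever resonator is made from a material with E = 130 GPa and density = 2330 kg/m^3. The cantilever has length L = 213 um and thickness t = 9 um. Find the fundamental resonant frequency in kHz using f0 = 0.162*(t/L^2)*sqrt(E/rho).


Step 1: Convert units to SI.
t_SI = 9e-6 m, L_SI = 213e-6 m
Step 2: Calculate sqrt(E/rho).
sqrt(130e9 / 2330) = 7469.54 m/s
Step 3: Compute f0.
f0 = 0.162 * 9e-6 / (213e-6)^2 * 7469.54 = 240044.7 Hz = 240.04 kHz


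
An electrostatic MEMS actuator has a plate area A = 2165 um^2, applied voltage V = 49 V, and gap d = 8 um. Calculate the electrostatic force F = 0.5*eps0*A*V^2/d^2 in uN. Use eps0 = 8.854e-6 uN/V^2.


Step 1: Identify parameters.
eps0 = 8.854e-6 uN/V^2, A = 2165 um^2, V = 49 V, d = 8 um
Step 2: Compute V^2 = 49^2 = 2401
Step 3: Compute d^2 = 8^2 = 64
Step 4: F = 0.5 * 8.854e-6 * 2165 * 2401 / 64
F = 0.36 uN


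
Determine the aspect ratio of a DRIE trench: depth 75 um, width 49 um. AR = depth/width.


Step 1: AR = depth / width
Step 2: AR = 75 / 49
AR = 1.5


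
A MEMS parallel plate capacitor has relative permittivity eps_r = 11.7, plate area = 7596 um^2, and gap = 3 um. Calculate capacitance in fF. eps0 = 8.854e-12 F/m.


Step 1: Convert area to m^2: A = 7596e-12 m^2
Step 2: Convert gap to m: d = 3e-6 m
Step 3: C = eps0 * eps_r * A / d
C = 8.854e-12 * 11.7 * 7596e-12 / 3e-6
Step 4: Convert to fF (multiply by 1e15).
C = 262.29 fF


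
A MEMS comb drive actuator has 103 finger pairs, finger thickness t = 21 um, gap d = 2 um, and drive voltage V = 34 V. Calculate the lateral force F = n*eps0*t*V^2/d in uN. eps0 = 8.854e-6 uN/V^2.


Step 1: Parameters: n=103, eps0=8.854e-6 uN/V^2, t=21 um, V=34 V, d=2 um
Step 2: V^2 = 1156
Step 3: F = 103 * 8.854e-6 * 21 * 1156 / 2
F = 11.069 uN


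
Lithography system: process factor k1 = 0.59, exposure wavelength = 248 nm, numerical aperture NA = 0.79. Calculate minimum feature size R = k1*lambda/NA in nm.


Step 1: Identify values: k1 = 0.59, lambda = 248 nm, NA = 0.79
Step 2: R = k1 * lambda / NA
R = 0.59 * 248 / 0.79
R = 185.2 nm


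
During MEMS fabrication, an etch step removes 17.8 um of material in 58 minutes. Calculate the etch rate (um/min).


Step 1: Etch rate = depth / time
Step 2: rate = 17.8 / 58
rate = 0.307 um/min


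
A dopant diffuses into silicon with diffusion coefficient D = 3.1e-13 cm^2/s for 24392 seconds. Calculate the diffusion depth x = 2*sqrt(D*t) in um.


Step 1: Compute D*t = 3.1e-13 * 24392 = 7.56152e-09 cm^2
Step 2: sqrt(D*t) = 8.6957e-05 cm
Step 3: x = 2 * 8.6957e-05 cm = 1.73914e-04 cm
Step 4: Convert to um (1 cm = 1e4 um): x = 1.739 um


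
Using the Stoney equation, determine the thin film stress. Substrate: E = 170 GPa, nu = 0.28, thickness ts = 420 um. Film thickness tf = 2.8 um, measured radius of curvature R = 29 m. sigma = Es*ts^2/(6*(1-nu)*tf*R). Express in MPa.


Step 1: Compute numerator: Es * ts^2 = 170 * 420^2 = 29988000 (GPa*um^2)
Step 2: Compute denominator (R in um): 6*(1-nu)*tf*R = 6*0.72*2.8*29e6 = 350784000.0 (um^2)
Step 3: sigma (GPa) = 29988000 / 350784000.0 = 8.5489e-02 GPa
Step 4: Convert to MPa (x1000): sigma = 85.5 MPa


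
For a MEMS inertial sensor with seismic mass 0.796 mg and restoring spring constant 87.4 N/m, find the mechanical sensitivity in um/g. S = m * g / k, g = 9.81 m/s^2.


Step 1: Convert mass: m = 0.796 mg = 7.96e-07 kg
Step 2: S = m * g / k = 7.96e-07 * 9.81 / 87.4
Step 3: S = 8.93e-08 m/g
Step 4: Convert to um/g: S = 0.089 um/g


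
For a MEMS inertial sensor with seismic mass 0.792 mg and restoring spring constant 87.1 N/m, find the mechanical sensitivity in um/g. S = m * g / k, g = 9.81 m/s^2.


Step 1: Convert mass: m = 0.792 mg = 7.92e-07 kg
Step 2: S = m * g / k = 7.92e-07 * 9.81 / 87.1
Step 3: S = 8.92e-08 m/g
Step 4: Convert to um/g: S = 0.089 um/g


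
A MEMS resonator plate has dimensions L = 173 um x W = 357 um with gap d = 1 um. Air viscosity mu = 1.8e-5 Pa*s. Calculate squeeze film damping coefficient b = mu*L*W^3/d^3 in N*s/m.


Step 1: Convert to SI.
L = 173e-6 m, W = 357e-6 m, d = 1e-6 m
Step 2: W^3 = (357e-6)^3 = 4.55e-11 m^3
Step 3: d^3 = (1e-6)^3 = 1.00e-18 m^3
Step 4: b = 1.8e-5 * 173e-6 * 4.55e-11 / 1.00e-18
b = 1.42e-01 N*s/m


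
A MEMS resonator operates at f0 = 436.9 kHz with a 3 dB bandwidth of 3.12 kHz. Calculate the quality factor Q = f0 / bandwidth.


Step 1: Q = f0 / bandwidth
Step 2: Q = 436.9 / 3.12
Q = 140.0


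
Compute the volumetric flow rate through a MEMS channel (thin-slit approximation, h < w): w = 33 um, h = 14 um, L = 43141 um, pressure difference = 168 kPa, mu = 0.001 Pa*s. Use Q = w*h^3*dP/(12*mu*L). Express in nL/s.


Step 1: Convert all dimensions to SI (meters).
w = 33e-6 m, h = 14e-6 m, L = 43141e-6 m, dP = 168e3 Pa
Step 2: Q = w * h^3 * dP / (12 * mu * L)
Q = 33e-6 * (14e-6)^3 * 168e3 / (12 * 0.001 * 43141e-6) = 2.938569e-11 m^3/s
Step 3: Convert Q from m^3/s to nL/s (1 m^3 = 1e12 nL, so multiply by 1e12).
Q = 29.386 nL/s


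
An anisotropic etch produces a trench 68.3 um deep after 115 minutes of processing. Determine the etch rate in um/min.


Step 1: Etch rate = depth / time
Step 2: rate = 68.3 / 115
rate = 0.594 um/min


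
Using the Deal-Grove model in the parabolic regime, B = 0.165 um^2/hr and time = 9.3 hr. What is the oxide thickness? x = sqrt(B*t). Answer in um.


Step 1: Compute B*t = 0.165 * 9.3 = 1.5345
Step 2: x = sqrt(1.5345)
x = 1.239 um


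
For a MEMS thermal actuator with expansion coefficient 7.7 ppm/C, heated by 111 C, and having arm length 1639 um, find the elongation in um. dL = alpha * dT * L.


Step 1: Convert CTE: alpha = 7.7 ppm/C = 7.7e-6 /C
Step 2: dL = 7.7e-6 * 111 * 1639
dL = 1.4009 um


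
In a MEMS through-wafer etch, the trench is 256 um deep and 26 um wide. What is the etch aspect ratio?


Step 1: AR = depth / width
Step 2: AR = 256 / 26
AR = 9.8


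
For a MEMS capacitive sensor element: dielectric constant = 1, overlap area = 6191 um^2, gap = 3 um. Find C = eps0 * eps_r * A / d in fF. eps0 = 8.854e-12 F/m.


Step 1: Convert area to m^2: A = 6191e-12 m^2
Step 2: Convert gap to m: d = 3e-6 m
Step 3: C = eps0 * eps_r * A / d
C = 8.854e-12 * 1 * 6191e-12 / 3e-6
Step 4: Convert to fF (multiply by 1e15).
C = 18.27 fF


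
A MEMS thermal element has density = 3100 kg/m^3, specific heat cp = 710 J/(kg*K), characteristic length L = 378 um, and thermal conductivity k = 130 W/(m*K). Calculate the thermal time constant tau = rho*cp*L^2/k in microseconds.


Step 1: Convert L to m: L = 378e-6 m
Step 2: L^2 = (378e-6)^2 = 1.42884e-07 m^2
Step 3: tau = 3100 * 710 * 1.42884e-07 / 130 = 2.41913603e-03 s
Step 4: Convert to microseconds (multiply by 1e6).
tau = 2419.136 us


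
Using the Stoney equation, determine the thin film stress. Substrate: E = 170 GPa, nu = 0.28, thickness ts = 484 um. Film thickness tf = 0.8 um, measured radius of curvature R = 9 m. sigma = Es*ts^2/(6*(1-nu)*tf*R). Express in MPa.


Step 1: Compute numerator: Es * ts^2 = 170 * 484^2 = 39823520 (GPa*um^2)
Step 2: Compute denominator (R in um): 6*(1-nu)*tf*R = 6*0.72*0.8*9e6 = 31104000.0 (um^2)
Step 3: sigma (GPa) = 39823520 / 31104000.0 = 1.280334e+00 GPa
Step 4: Convert to MPa (x1000): sigma = 1280.3 MPa


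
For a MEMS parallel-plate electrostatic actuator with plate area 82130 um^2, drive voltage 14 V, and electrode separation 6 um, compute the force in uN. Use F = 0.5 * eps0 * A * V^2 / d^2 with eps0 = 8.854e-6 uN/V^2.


Step 1: Identify parameters.
eps0 = 8.854e-6 uN/V^2, A = 82130 um^2, V = 14 V, d = 6 um
Step 2: Compute V^2 = 14^2 = 196
Step 3: Compute d^2 = 6^2 = 36
Step 4: F = 0.5 * 8.854e-6 * 82130 * 196 / 36
F = 1.98 uN


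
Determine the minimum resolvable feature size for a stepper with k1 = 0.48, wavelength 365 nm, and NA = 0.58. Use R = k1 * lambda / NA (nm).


Step 1: Identify values: k1 = 0.48, lambda = 365 nm, NA = 0.58
Step 2: R = k1 * lambda / NA
R = 0.48 * 365 / 0.58
R = 302.1 nm


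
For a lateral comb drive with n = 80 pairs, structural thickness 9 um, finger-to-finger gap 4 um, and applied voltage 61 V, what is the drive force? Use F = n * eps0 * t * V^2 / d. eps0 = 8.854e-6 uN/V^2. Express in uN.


Step 1: Parameters: n=80, eps0=8.854e-6 uN/V^2, t=9 um, V=61 V, d=4 um
Step 2: V^2 = 3721
Step 3: F = 80 * 8.854e-6 * 9 * 3721 / 4
F = 5.93 uN


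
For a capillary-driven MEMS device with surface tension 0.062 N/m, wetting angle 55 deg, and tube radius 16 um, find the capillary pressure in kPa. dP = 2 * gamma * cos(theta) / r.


Step 1: cos(55 deg) = 0.5736
Step 2: Convert r to m: r = 16e-6 m
Step 3: dP = 2 * 0.062 * 0.5736 / 16e-6 = 4445.4 Pa
Step 4: Convert Pa to kPa (divide by 1000).
dP = 4.45 kPa


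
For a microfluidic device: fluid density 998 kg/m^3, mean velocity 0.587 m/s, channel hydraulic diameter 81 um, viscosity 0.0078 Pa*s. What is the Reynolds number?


Step 1: Convert Dh to meters: Dh = 81e-6 m
Step 2: Re = rho * v * Dh / mu
Re = 998 * 0.587 * 81e-6 / 0.0078
Re = 6.084


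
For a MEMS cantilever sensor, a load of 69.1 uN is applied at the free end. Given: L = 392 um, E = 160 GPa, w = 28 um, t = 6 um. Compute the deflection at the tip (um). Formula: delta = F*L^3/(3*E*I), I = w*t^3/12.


Step 1: Calculate the second moment of area.
I = w * t^3 / 12 = 28 * 6^3 / 12 = 504.0 um^4
Step 2: Convert E to consistent units (1 GPa = 1000 uN/um^2).
E = 160 GPa = 160000 uN/um^2
Step 3: Calculate tip deflection.
delta = F * L^3 / (3 * E * I)
delta = 69.1 * 392^3 / (3 * 160000 * 504.0)
delta = 17.2054 um


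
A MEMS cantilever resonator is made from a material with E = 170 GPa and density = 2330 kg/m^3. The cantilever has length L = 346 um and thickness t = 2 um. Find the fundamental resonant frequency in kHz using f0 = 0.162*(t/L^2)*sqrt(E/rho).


Step 1: Convert units to SI.
t_SI = 2e-6 m, L_SI = 346e-6 m
Step 2: Calculate sqrt(E/rho).
sqrt(170e9 / 2330) = 8541.74 m/s
Step 3: Compute f0.
f0 = 0.162 * 2e-6 / (346e-6)^2 * 8541.74 = 23117.4 Hz = 23.12 kHz


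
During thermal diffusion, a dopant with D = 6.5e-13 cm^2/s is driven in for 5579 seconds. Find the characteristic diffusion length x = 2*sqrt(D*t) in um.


Step 1: Compute D*t = 6.5e-13 * 5579 = 3.62635e-09 cm^2
Step 2: sqrt(D*t) = 6.02192e-05 cm
Step 3: x = 2 * 6.02192e-05 cm = 1.204384e-04 cm
Step 4: Convert to um (1 cm = 1e4 um): x = 1.204 um


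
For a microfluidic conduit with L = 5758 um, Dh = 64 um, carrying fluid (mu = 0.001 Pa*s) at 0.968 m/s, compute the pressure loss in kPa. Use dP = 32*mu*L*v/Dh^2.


Step 1: Convert to SI: L = 5758e-6 m, Dh = 64e-6 m
Step 2: dP = 32 * 0.001 * 5758e-6 * 0.968 / (64e-6)^2
Step 3: dP = 43544.87 Pa
Step 4: Convert to kPa: dP = 43.54 kPa


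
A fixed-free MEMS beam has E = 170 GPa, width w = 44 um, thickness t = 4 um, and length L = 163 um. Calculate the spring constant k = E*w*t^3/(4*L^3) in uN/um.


Step 1: Convert E to consistent units (1 GPa = 1000 uN/um^2).
E = 170 GPa = 170000 uN/um^2
Step 2: Compute t^3 = 4^3 = 64
Step 3: Compute L^3 = 163^3 = 4330747
Step 4: k = 170000 * 44 * 64 / (4 * 4330747)
k = 27.635 uN/um


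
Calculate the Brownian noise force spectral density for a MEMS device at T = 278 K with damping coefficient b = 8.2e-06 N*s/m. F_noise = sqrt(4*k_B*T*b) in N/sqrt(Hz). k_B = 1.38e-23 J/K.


Step 1: Compute 4 * k_B * T * b
= 4 * 1.38e-23 * 278 * 8.2e-06
= 1.2583e-25 N^2/Hz
Step 2: F_noise = sqrt(1.2583e-25)
F_noise = 3.55e-13 N/sqrt(Hz)


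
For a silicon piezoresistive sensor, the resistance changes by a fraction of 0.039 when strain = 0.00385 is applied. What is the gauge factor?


Step 1: Identify values.
dR/R = 0.039, strain = 0.00385
Step 2: GF = (dR/R) / strain = 0.039 / 0.00385
GF = 10.1


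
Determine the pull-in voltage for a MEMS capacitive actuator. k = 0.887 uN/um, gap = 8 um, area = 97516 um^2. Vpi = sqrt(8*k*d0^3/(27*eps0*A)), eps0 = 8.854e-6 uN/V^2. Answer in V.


Step 1: Compute numerator: 8 * k * d0^3 = 8 * 0.887 * 8^3 = 3633.152
Step 2: Compute denominator: 27 * eps0 * A = 27 * 8.854e-6 * 97516 = 23.31198
Step 3: Vpi = sqrt(3633.152 / 23.31198)
Vpi = 12.48 V


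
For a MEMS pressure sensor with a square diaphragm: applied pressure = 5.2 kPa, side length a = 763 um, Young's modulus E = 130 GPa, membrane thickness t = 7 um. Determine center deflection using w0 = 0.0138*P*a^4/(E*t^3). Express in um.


Step 1: Convert pressure to compatible units (E is in GPa, so P in GPa).
P = 5.2 kPa = 5.2e-6 GPa
Step 2: Compute numerator: 0.0138 * P * a^4.
a^4 = 763^4 = 338920744561
numerator = 0.0138 * 5.2e-6 * 338920744561 = 2.4321e+04
Step 3: Compute denominator: E * t^3 = 130 * 7^3 = 44590
Step 4: w0 = numerator / denominator = 2.4321e+04 / 44590 = 0.5454 um
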